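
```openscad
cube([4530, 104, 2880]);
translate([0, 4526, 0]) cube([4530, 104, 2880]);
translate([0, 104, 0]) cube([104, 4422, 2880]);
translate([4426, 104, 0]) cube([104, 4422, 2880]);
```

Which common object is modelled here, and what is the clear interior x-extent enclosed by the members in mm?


A house (or room) frame. The interior width is 4322 mm.

Four 2880 mm walls enclosing a rectangle with no floor or roof — a room or house frame. Outside width is 4530 mm and wall thickness is 104 mm, so the interior width is 4530 − 2 × 104 = 4322 mm.


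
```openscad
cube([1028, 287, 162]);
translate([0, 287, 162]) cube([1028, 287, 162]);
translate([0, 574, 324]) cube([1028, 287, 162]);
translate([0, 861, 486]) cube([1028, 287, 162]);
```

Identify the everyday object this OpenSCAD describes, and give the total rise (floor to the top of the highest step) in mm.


A staircase. The total rise is 648 mm.

4 identical blocks, each offset up and back from the previous — a staircase. Each step is 162 mm tall and there are 4 of them, so the total rise is 4 × 162 = 648 mm.


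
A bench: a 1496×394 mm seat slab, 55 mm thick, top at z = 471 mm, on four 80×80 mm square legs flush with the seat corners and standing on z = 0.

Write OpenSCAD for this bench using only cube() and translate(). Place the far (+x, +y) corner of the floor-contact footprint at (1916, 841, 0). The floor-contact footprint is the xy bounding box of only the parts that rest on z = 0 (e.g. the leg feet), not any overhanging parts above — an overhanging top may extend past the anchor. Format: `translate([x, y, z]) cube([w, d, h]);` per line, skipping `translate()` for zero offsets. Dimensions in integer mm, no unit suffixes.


translate([420, 447, 416]) cube([1496, 394, 55]);
translate([420, 447, 0]) cube([80, 80, 416]);
translate([420, 761, 0]) cube([80, 80, 416]);
translate([1836, 447, 0]) cube([80, 80, 416]);
translate([1836, 761, 0]) cube([80, 80, 416]);


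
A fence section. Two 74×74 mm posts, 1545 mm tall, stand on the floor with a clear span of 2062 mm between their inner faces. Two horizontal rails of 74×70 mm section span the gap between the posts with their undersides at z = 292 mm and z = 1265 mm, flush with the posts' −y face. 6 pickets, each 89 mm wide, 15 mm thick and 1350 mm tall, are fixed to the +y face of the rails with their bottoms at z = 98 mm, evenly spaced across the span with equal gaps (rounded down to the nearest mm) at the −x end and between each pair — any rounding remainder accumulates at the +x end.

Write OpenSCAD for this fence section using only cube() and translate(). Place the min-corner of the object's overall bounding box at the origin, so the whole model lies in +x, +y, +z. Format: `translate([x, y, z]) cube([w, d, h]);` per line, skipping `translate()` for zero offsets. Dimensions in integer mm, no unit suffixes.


cube([74, 74, 1545]);
translate([2136, 0, 0]) cube([74, 74, 1545]);
translate([74, 0, 292]) cube([2062, 74, 70]);
translate([74, 0, 1265]) cube([2062, 74, 70]);
translate([292, 74, 98]) cube([89, 15, 1350]);
translate([599, 74, 98]) cube([89, 15, 1350]);
translate([906, 74, 98]) cube([89, 15, 1350]);
translate([1213, 74, 98]) cube([89, 15, 1350]);
translate([1520, 74, 98]) cube([89, 15, 1350]);
translate([1827, 74, 98]) cube([89, 15, 1350]);


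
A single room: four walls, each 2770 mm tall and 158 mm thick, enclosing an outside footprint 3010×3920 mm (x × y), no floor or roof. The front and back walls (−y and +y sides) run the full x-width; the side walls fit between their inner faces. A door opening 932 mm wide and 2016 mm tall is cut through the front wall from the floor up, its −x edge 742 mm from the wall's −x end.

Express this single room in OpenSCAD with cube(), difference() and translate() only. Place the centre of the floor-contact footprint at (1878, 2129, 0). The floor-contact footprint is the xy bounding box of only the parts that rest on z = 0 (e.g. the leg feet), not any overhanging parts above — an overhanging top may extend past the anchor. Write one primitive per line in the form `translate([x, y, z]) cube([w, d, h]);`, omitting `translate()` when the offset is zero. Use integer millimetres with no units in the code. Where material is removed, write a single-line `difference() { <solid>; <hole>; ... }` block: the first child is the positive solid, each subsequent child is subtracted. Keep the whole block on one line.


difference() { translate([373, 169, 0]) cube([3010, 158, 2770]); translate([1115, 169, 0]) cube([932, 158, 2016]); }
translate([373, 3931, 0]) cube([3010, 158, 2770]);
translate([373, 327, 0]) cube([158, 3604, 2770]);
translate([3225, 327, 0]) cube([158, 3604, 2770]);


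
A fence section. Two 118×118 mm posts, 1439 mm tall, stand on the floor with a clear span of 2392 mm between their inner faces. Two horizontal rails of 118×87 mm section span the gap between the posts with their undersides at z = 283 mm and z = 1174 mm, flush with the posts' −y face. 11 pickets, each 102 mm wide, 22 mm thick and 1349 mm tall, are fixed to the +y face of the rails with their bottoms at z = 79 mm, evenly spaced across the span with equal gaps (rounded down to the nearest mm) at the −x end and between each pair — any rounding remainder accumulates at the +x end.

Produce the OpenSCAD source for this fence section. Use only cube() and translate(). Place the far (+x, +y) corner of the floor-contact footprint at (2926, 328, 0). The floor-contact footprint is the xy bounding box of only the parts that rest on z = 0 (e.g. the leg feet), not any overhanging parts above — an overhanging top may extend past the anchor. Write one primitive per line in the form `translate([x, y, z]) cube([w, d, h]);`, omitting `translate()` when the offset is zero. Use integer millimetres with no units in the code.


translate([298, 210, 0]) cube([118, 118, 1439]);
translate([2808, 210, 0]) cube([118, 118, 1439]);
translate([416, 210, 283]) cube([2392, 118, 87]);
translate([416, 210, 1174]) cube([2392, 118, 87]);
translate([521, 328, 79]) cube([102, 22, 1349]);
translate([728, 328, 79]) cube([102, 22, 1349]);
translate([935, 328, 79]) cube([102, 22, 1349]);
translate([1142, 328, 79]) cube([102, 22, 1349]);
translate([1349, 328, 79]) cube([102, 22, 1349]);
translate([1556, 328, 79]) cube([102, 22, 1349]);
translate([1763, 328, 79]) cube([102, 22, 1349]);
translate([1970, 328, 79]) cube([102, 22, 1349]);
translate([2177, 328, 79]) cube([102, 22, 1349]);
translate([2384, 328, 79]) cube([102, 22, 1349]);
translate([2591, 328, 79]) cube([102, 22, 1349]);


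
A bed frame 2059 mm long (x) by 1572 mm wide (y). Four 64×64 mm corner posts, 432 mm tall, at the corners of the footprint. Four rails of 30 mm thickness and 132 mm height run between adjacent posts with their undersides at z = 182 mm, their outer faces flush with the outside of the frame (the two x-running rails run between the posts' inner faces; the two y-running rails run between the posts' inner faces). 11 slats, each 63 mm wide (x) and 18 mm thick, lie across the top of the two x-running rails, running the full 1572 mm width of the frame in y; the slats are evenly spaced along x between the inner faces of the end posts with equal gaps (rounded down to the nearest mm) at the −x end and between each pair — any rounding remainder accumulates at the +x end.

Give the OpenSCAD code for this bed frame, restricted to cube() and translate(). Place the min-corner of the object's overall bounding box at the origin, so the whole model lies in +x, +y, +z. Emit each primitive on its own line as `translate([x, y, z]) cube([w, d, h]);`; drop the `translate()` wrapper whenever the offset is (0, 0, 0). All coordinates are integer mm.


cube([64, 64, 432]);
translate([0, 1508, 0]) cube([64, 64, 432]);
translate([1995, 0, 0]) cube([64, 64, 432]);
translate([1995, 1508, 0]) cube([64, 64, 432]);
translate([64, 0, 182]) cube([1931, 30, 132]);
translate([64, 1542, 182]) cube([1931, 30, 132]);
translate([0, 64, 182]) cube([30, 1444, 132]);
translate([2029, 64, 182]) cube([30, 1444, 132]);
translate([167, 0, 314]) cube([63, 1572, 18]);
translate([333, 0, 314]) cube([63, 1572, 18]);
translate([499, 0, 314]) cube([63, 1572, 18]);
translate([665, 0, 314]) cube([63, 1572, 18]);
translate([831, 0, 314]) cube([63, 1572, 18]);
translate([997, 0, 314]) cube([63, 1572, 18]);
translate([1163, 0, 314]) cube([63, 1572, 18]);
translate([1329, 0, 314]) cube([63, 1572, 18]);
translate([1495, 0, 314]) cube([63, 1572, 18]);
translate([1661, 0, 314]) cube([63, 1572, 18]);
translate([1827, 0, 314]) cube([63, 1572, 18]);


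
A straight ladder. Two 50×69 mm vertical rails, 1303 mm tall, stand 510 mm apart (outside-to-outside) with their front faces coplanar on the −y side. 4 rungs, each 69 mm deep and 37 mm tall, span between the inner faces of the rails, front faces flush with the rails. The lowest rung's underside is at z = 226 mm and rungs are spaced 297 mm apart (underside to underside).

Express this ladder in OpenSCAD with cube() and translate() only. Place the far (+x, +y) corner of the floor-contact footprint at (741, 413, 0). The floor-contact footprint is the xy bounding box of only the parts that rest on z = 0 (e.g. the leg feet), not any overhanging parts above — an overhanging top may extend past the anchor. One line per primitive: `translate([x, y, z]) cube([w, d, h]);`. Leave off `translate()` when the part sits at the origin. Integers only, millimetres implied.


// rung span = 510 - 2*50 = 410
// rung[k] z = 226 + k*297
translate([231, 344, 0]) cube([50, 69, 1303]);
translate([691, 344, 0]) cube([50, 69, 1303]);
translate([281, 344, 226]) cube([410, 69, 37]);
translate([281, 344, 523]) cube([410, 69, 37]);
translate([281, 344, 820]) cube([410, 69, 37]);
translate([281, 344, 1117]) cube([410, 69, 37]);


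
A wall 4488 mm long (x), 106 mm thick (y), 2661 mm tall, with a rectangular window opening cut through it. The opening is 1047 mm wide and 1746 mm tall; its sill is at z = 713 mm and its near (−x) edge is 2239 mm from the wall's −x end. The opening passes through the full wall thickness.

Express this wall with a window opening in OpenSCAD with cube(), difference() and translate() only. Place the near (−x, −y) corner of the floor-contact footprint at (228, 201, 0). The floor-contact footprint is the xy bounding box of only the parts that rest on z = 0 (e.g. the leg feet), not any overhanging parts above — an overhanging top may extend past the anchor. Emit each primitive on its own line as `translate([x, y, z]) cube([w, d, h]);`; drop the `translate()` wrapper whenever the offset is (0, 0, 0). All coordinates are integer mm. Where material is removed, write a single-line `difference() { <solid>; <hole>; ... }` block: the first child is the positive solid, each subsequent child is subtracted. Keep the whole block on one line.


difference() { translate([228, 201, 0]) cube([4488, 106, 2661]); translate([2467, 201, 713]) cube([1047, 106, 1746]); }


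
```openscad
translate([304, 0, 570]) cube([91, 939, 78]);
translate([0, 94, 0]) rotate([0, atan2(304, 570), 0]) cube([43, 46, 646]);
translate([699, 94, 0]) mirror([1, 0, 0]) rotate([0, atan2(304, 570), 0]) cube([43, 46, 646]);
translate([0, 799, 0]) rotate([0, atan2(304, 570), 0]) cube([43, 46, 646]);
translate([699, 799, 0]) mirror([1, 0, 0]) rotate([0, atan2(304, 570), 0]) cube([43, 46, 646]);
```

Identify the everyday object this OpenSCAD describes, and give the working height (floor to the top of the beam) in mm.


A sawhorse. The overall height is 648 mm.

A beam across two mirrored pairs of raked legs — a sawhorse. The beam's underside is at z = 570 (matching the legs' vertical rise in atan2(304, 570)) and the beam is 78 mm tall, so its top is at 570 + 78 = 648 mm. The raked legs top out at the beam's underside, so that is the highest point.


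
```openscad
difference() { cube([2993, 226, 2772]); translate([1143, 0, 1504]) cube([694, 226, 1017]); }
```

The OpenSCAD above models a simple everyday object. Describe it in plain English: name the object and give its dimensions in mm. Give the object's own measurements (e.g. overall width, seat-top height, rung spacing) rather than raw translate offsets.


A wall 2993 mm long (x), 226 mm thick (y), 2772 mm tall, with a rectangular window opening cut through it. The opening is 694 mm wide and 1017 mm tall; its sill is at z = 1504 mm and its near (−x) edge is 1143 mm from the wall's −x end. The opening passes through the full wall thickness.


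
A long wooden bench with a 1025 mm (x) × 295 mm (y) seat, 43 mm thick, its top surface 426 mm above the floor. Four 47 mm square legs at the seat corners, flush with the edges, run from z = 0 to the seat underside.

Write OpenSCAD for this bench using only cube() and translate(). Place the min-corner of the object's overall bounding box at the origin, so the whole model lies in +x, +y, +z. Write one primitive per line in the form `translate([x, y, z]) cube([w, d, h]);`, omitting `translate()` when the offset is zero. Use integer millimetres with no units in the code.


// leg_h = 426 − 43 = 383
translate([0, 0, 383]) cube([1025, 295, 43]);
cube([47, 47, 383]);
translate([0, 248, 0]) cube([47, 47, 383]);
translate([978, 0, 0]) cube([47, 47, 383]);
translate([978, 248, 0]) cube([47, 47, 383]);


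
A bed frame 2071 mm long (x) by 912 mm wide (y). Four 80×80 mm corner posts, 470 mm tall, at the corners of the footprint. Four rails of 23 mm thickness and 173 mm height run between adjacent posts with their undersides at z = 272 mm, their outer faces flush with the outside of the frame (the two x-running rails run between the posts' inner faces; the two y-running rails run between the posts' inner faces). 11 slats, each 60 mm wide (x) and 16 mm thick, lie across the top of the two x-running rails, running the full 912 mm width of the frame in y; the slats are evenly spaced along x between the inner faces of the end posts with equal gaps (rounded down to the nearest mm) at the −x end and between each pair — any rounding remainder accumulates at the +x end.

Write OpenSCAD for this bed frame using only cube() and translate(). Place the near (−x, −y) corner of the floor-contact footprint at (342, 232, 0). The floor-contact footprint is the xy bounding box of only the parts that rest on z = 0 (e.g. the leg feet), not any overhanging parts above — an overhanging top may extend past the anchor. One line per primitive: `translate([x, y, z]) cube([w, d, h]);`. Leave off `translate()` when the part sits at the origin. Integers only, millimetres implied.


translate([342, 232, 0]) cube([80, 80, 470]);
translate([342, 1064, 0]) cube([80, 80, 470]);
translate([2333, 232, 0]) cube([80, 80, 470]);
translate([2333, 1064, 0]) cube([80, 80, 470]);
translate([422, 232, 272]) cube([1911, 23, 173]);
translate([422, 1121, 272]) cube([1911, 23, 173]);
translate([342, 312, 272]) cube([23, 752, 173]);
translate([2390, 312, 272]) cube([23, 752, 173]);
translate([526, 232, 445]) cube([60, 912, 16]);
translate([690, 232, 445]) cube([60, 912, 16]);
translate([854, 232, 445]) cube([60, 912, 16]);
translate([1018, 232, 445]) cube([60, 912, 16]);
translate([1182, 232, 445]) cube([60, 912, 16]);
translate([1346, 232, 445]) cube([60, 912, 16]);
translate([1510, 232, 445]) cube([60, 912, 16]);
translate([1674, 232, 445]) cube([60, 912, 16]);
translate([1838, 232, 445]) cube([60, 912, 16]);
translate([2002, 232, 445]) cube([60, 912, 16]);
translate([2166, 232, 445]) cube([60, 912, 16]);


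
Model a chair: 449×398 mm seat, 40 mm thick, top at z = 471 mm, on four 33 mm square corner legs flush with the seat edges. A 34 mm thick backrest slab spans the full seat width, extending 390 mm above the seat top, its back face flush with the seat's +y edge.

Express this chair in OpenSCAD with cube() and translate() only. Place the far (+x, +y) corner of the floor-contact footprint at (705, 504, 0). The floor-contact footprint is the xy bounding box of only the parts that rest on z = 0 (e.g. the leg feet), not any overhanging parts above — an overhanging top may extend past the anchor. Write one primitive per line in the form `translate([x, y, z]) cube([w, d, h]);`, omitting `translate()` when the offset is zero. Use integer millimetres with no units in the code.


translate([256, 106, 431]) cube([449, 398, 40]);
translate([256, 106, 0]) cube([33, 33, 431]);
translate([672, 106, 0]) cube([33, 33, 431]);
translate([256, 471, 0]) cube([33, 33, 431]);
translate([672, 471, 0]) cube([33, 33, 431]);
translate([256, 470, 471]) cube([449, 34, 390]);


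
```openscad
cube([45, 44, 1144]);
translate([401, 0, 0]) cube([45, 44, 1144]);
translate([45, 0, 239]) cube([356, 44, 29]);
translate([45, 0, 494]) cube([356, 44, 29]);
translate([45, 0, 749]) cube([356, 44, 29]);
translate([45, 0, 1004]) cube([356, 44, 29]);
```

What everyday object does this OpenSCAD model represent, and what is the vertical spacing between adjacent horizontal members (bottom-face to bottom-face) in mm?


A ladder. The rung spacing is 255 mm.

Two tall 45×44 posts with 4 short bars between them — a ladder. Adjacent rungs sit at z = 239 and z = 494, so the spacing is 494 − 239 = 255 mm.


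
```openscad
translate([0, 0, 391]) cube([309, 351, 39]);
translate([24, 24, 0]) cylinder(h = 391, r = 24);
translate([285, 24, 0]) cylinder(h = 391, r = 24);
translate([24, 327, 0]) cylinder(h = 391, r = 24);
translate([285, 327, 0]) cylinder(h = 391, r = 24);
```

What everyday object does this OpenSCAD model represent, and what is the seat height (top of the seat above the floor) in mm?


A stool. The seat height is 430 mm.

A 309×351×39 slab at z = 391 on four corner cylinders — a stool. The seat top is 391 + 39 = 430 mm.


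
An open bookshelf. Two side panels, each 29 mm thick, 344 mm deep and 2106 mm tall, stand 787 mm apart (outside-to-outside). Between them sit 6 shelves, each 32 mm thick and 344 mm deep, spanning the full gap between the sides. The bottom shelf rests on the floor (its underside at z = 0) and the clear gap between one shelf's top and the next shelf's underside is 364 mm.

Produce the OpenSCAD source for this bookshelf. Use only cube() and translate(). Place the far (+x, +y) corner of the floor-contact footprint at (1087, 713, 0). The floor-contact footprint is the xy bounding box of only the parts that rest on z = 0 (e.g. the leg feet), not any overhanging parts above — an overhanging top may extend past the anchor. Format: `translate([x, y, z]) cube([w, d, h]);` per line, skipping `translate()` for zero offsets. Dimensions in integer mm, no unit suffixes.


translate([300, 369, 0]) cube([29, 344, 2106]);
translate([1058, 369, 0]) cube([29, 344, 2106]);
translate([329, 369, 0]) cube([729, 344, 32]);
translate([329, 369, 396]) cube([729, 344, 32]);
translate([329, 369, 792]) cube([729, 344, 32]);
translate([329, 369, 1188]) cube([729, 344, 32]);
translate([329, 369, 1584]) cube([729, 344, 32]);
translate([329, 369, 1980]) cube([729, 344, 32]);


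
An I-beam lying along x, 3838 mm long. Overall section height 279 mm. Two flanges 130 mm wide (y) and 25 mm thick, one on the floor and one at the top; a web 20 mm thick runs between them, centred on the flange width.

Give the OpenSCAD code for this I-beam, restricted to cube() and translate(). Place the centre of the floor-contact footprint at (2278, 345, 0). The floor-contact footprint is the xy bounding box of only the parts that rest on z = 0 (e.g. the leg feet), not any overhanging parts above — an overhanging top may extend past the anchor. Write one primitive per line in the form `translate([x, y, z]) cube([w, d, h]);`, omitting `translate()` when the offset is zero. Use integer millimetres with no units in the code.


translate([359, 280, 0]) cube([3838, 130, 25]);
translate([359, 335, 25]) cube([3838, 20, 229]);
translate([359, 280, 254]) cube([3838, 130, 25]);


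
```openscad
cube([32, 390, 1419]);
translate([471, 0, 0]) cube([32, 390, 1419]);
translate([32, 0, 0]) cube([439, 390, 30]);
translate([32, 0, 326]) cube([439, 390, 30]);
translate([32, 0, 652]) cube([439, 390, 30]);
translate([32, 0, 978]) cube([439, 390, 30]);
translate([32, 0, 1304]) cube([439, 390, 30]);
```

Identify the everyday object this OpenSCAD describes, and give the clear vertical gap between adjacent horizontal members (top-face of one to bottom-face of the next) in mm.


A bookshelf. The clear shelf gap is 296 mm.

Two tall side panels with 5 horizontal boards between them — a bookshelf. The first two shelf undersides are at z = 0 and z = 326; with shelf thickness 30, the clear gap is 326 − 0 − 30 = 296 mm.


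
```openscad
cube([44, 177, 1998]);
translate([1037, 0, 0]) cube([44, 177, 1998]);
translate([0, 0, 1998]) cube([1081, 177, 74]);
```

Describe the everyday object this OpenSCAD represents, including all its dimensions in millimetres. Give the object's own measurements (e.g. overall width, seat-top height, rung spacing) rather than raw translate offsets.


A door frame. The clear opening is 993 mm wide and 1998 mm high. Two 44 mm wide jambs, 177 mm deep, stand either side of the opening from the floor to the top of the opening. A 74 mm thick head sits across the top of both jambs, spanning the full outside width of the frame.


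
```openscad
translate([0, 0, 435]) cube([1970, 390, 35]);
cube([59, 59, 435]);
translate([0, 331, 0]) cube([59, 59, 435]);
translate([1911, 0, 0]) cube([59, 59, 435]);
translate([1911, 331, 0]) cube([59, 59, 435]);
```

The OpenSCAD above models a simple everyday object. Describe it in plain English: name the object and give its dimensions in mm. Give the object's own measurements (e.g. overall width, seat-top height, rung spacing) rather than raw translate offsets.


A bench: a 1970×390 mm seat slab, 35 mm thick, top at z = 470 mm, on four 59×59 mm square legs flush with the seat corners and standing on z = 0.


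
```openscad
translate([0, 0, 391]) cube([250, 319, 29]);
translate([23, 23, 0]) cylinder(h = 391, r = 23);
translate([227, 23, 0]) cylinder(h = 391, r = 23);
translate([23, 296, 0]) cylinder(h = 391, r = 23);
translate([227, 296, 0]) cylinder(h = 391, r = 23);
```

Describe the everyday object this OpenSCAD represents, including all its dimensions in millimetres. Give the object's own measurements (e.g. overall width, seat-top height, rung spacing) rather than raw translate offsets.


A four-legged stool. The seat is a 250×319×29 mm slab whose top surface is at z = 420 mm; four round legs, each 46 mm in diameter, run from the floor (z = 0) to the underside of the seat, each leg's axis is inset half a diameter from the nearest pair of seat edges (so the leg's bounding box is flush with the corner).


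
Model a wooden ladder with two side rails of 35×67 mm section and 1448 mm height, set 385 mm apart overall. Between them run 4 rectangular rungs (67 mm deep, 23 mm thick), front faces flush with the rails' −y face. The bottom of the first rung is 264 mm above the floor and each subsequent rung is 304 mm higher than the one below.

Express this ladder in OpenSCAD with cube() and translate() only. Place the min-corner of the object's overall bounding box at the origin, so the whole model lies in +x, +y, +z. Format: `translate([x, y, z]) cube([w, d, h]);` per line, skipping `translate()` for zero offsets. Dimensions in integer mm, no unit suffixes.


// rung span = 385 - 2*35 = 315
// rung[k] z = 264 + k*304
cube([35, 67, 1448]);
translate([350, 0, 0]) cube([35, 67, 1448]);
translate([35, 0, 264]) cube([315, 67, 23]);
translate([35, 0, 568]) cube([315, 67, 23]);
translate([35, 0, 872]) cube([315, 67, 23]);
translate([35, 0, 1176]) cube([315, 67, 23]);


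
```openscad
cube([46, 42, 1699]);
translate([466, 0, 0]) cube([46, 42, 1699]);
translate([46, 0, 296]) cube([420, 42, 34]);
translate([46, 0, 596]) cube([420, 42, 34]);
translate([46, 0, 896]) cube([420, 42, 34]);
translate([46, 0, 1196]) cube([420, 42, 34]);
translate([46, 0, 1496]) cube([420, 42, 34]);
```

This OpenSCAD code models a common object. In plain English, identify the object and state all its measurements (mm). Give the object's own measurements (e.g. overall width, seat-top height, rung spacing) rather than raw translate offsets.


A straight ladder. Two 46×42 mm vertical rails, 1699 mm tall, stand 512 mm apart (outside-to-outside) with their front faces coplanar on the −y side. 5 rungs, each 42 mm deep and 34 mm tall, span between the inner faces of the rails, front faces flush with the rails. The lowest rung's underside is at z = 296 mm and rungs are spaced 300 mm apart (underside to underside).


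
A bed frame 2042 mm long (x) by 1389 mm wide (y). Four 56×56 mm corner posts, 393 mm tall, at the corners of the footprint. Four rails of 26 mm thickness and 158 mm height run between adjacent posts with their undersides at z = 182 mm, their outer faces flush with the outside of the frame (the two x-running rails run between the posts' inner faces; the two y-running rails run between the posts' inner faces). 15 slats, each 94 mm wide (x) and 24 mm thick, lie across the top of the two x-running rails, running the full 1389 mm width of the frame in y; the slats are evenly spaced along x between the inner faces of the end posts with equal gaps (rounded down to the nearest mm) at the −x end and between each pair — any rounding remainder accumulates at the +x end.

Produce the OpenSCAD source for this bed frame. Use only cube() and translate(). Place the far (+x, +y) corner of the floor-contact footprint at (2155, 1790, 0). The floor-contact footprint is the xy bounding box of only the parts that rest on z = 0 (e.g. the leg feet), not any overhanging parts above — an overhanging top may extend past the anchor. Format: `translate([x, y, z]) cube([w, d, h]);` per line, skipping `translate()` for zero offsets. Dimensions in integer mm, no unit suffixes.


// slat z = rail_z + rail_h = 182 + 158 = 340
// slat gap = ⌊(1930 − 15·94) / 16⌋ = 32
translate([113, 401, 0]) cube([56, 56, 393]);
translate([113, 1734, 0]) cube([56, 56, 393]);
translate([2099, 401, 0]) cube([56, 56, 393]);
translate([2099, 1734, 0]) cube([56, 56, 393]);
translate([169, 401, 182]) cube([1930, 26, 158]);
translate([169, 1764, 182]) cube([1930, 26, 158]);
translate([113, 457, 182]) cube([26, 1277, 158]);
translate([2129, 457, 182]) cube([26, 1277, 158]);
translate([201, 401, 340]) cube([94, 1389, 24]);
translate([327, 401, 340]) cube([94, 1389, 24]);
translate([453, 401, 340]) cube([94, 1389, 24]);
translate([579, 401, 340]) cube([94, 1389, 24]);
translate([705, 401, 340]) cube([94, 1389, 24]);
translate([831, 401, 340]) cube([94, 1389, 24]);
translate([957, 401, 340]) cube([94, 1389, 24]);
translate([1083, 401, 340]) cube([94, 1389, 24]);
translate([1209, 401, 340]) cube([94, 1389, 24]);
translate([1335, 401, 340]) cube([94, 1389, 24]);
translate([1461, 401, 340]) cube([94, 1389, 24]);
translate([1587, 401, 340]) cube([94, 1389, 24]);
translate([1713, 401, 340]) cube([94, 1389, 24]);
translate([1839, 401, 340]) cube([94, 1389, 24]);
translate([1965, 401, 340]) cube([94, 1389, 24]);


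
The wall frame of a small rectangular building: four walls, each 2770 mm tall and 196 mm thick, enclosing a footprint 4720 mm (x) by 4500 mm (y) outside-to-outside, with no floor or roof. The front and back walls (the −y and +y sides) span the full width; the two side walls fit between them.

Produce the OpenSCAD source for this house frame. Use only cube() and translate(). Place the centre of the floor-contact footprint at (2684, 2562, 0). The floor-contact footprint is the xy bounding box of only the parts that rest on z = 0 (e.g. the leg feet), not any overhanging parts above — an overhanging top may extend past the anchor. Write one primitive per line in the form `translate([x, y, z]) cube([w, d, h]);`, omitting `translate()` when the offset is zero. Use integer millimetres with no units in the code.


translate([324, 312, 0]) cube([4720, 196, 2770]);
translate([324, 4616, 0]) cube([4720, 196, 2770]);
translate([324, 508, 0]) cube([196, 4108, 2770]);
translate([4848, 508, 0]) cube([196, 4108, 2770]);


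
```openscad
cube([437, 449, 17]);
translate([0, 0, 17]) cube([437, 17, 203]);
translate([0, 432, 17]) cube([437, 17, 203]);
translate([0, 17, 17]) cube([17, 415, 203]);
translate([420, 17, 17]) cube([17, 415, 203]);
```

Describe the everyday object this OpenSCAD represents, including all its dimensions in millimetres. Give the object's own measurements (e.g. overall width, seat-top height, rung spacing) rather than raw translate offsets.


An open-topped rectangular box: outside dimensions 437×449×220 mm, with a uniform wall and base thickness of 17 mm. The base is a full 437×449 slab on the floor; four walls sit on top of the base. The front and back walls (the −y and +y sides) span the full width; the two side walls fit between them.


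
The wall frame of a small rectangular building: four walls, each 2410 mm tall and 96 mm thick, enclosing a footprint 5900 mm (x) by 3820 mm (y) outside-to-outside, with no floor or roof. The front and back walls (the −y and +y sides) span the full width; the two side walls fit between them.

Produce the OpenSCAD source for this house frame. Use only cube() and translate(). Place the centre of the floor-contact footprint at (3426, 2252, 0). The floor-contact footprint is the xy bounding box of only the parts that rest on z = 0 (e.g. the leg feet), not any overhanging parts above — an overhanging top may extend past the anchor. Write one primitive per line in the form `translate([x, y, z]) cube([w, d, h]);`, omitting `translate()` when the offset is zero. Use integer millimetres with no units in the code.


translate([476, 342, 0]) cube([5900, 96, 2410]);
translate([476, 4066, 0]) cube([5900, 96, 2410]);
translate([476, 438, 0]) cube([96, 3628, 2410]);
translate([6280, 438, 0]) cube([96, 3628, 2410]);


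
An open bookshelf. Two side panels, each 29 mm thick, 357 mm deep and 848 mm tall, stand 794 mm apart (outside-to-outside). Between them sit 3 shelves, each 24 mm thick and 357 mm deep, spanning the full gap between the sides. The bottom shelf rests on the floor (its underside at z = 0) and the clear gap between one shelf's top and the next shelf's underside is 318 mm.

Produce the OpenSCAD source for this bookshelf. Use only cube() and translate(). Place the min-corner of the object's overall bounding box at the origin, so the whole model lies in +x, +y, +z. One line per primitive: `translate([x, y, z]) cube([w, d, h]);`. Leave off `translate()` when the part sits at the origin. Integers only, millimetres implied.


cube([29, 357, 848]);
translate([765, 0, 0]) cube([29, 357, 848]);
translate([29, 0, 0]) cube([736, 357, 24]);
translate([29, 0, 342]) cube([736, 357, 24]);
translate([29, 0, 684]) cube([736, 357, 24]);


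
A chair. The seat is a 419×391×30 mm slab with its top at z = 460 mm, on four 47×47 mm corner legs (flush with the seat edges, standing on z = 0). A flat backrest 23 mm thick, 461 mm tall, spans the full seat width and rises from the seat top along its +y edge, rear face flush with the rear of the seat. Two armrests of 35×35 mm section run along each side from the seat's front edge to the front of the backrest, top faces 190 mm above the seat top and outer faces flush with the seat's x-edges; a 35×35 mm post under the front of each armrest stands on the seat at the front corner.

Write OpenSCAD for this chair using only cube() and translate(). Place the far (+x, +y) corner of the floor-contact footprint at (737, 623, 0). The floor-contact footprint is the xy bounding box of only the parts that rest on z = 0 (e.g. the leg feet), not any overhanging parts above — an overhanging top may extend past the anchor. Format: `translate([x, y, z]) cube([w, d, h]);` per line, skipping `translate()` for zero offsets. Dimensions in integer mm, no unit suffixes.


translate([318, 232, 430]) cube([419, 391, 30]);
translate([318, 232, 0]) cube([47, 47, 430]);
translate([690, 232, 0]) cube([47, 47, 430]);
translate([318, 576, 0]) cube([47, 47, 430]);
translate([690, 576, 0]) cube([47, 47, 430]);
translate([318, 600, 460]) cube([419, 23, 461]);
translate([318, 232, 615]) cube([35, 368, 35]);
translate([702, 232, 615]) cube([35, 368, 35]);
translate([318, 232, 460]) cube([35, 35, 155]);
translate([702, 232, 460]) cube([35, 35, 155]);


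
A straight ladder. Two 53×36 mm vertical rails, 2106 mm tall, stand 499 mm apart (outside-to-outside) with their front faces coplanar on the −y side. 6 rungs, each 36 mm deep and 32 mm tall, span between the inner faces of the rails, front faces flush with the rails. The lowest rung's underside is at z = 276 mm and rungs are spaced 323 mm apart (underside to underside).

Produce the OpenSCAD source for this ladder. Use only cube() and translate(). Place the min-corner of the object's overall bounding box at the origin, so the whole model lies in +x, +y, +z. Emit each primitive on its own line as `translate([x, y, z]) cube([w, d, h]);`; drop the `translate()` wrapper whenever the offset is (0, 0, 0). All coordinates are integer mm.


cube([53, 36, 2106]);
translate([446, 0, 0]) cube([53, 36, 2106]);
translate([53, 0, 276]) cube([393, 36, 32]);
translate([53, 0, 599]) cube([393, 36, 32]);
translate([53, 0, 922]) cube([393, 36, 32]);
translate([53, 0, 1245]) cube([393, 36, 32]);
translate([53, 0, 1568]) cube([393, 36, 32]);
translate([53, 0, 1891]) cube([393, 36, 32]);


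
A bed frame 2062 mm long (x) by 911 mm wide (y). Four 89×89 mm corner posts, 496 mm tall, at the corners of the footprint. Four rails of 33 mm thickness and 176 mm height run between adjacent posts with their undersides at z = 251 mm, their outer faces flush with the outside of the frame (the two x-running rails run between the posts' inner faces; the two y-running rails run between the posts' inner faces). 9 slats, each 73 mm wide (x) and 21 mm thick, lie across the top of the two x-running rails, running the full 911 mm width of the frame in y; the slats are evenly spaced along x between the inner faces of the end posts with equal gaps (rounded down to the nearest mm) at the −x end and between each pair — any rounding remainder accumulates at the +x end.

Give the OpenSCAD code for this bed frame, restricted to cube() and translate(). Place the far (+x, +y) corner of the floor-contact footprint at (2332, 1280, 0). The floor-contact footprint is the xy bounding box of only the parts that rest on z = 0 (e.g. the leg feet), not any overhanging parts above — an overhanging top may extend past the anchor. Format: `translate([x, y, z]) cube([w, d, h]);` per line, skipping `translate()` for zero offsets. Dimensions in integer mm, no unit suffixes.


translate([270, 369, 0]) cube([89, 89, 496]);
translate([270, 1191, 0]) cube([89, 89, 496]);
translate([2243, 369, 0]) cube([89, 89, 496]);
translate([2243, 1191, 0]) cube([89, 89, 496]);
translate([359, 369, 251]) cube([1884, 33, 176]);
translate([359, 1247, 251]) cube([1884, 33, 176]);
translate([270, 458, 251]) cube([33, 733, 176]);
translate([2299, 458, 251]) cube([33, 733, 176]);
translate([481, 369, 427]) cube([73, 911, 21]);
translate([676, 369, 427]) cube([73, 911, 21]);
translate([871, 369, 427]) cube([73, 911, 21]);
translate([1066, 369, 427]) cube([73, 911, 21]);
translate([1261, 369, 427]) cube([73, 911, 21]);
translate([1456, 369, 427]) cube([73, 911, 21]);
translate([1651, 369, 427]) cube([73, 911, 21]);
translate([1846, 369, 427]) cube([73, 911, 21]);
translate([2041, 369, 427]) cube([73, 911, 21]);


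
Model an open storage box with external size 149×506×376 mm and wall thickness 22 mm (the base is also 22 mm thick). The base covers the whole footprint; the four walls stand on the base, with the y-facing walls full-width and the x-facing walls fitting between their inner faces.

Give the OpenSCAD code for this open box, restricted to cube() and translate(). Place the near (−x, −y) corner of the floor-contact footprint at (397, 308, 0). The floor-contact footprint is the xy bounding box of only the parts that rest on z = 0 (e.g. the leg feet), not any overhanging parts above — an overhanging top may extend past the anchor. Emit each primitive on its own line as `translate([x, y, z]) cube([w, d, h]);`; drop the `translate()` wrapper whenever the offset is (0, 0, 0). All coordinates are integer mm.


translate([397, 308, 0]) cube([149, 506, 22]);
translate([397, 308, 22]) cube([149, 22, 354]);
translate([397, 792, 22]) cube([149, 22, 354]);
translate([397, 330, 22]) cube([22, 462, 354]);
translate([524, 330, 22]) cube([22, 462, 354]);


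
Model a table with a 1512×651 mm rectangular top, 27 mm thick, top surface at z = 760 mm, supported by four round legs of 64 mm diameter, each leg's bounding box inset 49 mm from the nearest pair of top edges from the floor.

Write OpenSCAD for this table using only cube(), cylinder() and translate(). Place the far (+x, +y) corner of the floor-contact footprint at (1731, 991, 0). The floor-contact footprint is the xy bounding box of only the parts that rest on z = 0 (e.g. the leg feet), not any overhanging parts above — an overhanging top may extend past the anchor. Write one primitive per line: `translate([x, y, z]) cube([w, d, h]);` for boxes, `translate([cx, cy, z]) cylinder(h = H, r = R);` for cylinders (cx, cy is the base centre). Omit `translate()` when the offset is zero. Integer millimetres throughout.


translate([268, 389, 733]) cube([1512, 651, 27]);
translate([349, 470, 0]) cylinder(h = 733, r = 32);
translate([1699, 470, 0]) cylinder(h = 733, r = 32);
translate([349, 959, 0]) cylinder(h = 733, r = 32);
translate([1699, 959, 0]) cylinder(h = 733, r = 32);


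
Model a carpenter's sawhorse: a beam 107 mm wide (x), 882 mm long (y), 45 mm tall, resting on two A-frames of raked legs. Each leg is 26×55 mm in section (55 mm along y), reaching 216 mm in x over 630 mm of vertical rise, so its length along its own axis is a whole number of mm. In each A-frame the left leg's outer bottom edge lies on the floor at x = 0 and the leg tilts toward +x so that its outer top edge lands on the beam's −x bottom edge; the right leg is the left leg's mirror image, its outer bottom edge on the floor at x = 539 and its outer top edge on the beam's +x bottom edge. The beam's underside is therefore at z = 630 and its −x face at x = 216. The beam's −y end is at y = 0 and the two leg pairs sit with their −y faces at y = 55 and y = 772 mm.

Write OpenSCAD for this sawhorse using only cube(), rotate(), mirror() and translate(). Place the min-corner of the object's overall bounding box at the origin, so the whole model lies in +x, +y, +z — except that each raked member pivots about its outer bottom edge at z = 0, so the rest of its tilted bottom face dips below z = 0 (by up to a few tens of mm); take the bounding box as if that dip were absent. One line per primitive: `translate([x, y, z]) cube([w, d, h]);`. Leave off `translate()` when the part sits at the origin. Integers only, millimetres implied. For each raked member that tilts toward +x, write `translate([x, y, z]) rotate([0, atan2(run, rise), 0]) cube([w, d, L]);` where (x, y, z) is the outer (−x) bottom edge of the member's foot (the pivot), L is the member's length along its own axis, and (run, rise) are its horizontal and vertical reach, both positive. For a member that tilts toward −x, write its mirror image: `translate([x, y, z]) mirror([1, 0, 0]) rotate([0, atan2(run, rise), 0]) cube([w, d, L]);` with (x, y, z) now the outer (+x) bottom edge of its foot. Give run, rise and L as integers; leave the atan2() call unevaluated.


// leg length = √(216² + 630²) = 666
// right-leg outer foot x = 2·216 + 107 = 539
// beam min-corner = (216, 0, 630)
translate([216, 0, 630]) cube([107, 882, 45]);
translate([0, 55, 0]) rotate([0, atan2(216, 630), 0]) cube([26, 55, 666]);
translate([539, 55, 0]) mirror([1, 0, 0]) rotate([0, atan2(216, 630), 0]) cube([26, 55, 666]);
translate([0, 772, 0]) rotate([0, atan2(216, 630), 0]) cube([26, 55, 666]);
translate([539, 772, 0]) mirror([1, 0, 0]) rotate([0, atan2(216, 630), 0]) cube([26, 55, 666]);


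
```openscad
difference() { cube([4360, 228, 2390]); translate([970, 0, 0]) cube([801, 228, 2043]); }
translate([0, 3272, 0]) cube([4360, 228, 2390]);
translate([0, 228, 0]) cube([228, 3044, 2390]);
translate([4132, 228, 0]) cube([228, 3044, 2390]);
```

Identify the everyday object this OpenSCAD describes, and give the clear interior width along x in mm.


A single room. The interior width is 3904 mm.

Four walls enclosing a rectangle with a door in the front wall — a room. Outside width 4360 minus two 228 mm walls gives 3904 mm.
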